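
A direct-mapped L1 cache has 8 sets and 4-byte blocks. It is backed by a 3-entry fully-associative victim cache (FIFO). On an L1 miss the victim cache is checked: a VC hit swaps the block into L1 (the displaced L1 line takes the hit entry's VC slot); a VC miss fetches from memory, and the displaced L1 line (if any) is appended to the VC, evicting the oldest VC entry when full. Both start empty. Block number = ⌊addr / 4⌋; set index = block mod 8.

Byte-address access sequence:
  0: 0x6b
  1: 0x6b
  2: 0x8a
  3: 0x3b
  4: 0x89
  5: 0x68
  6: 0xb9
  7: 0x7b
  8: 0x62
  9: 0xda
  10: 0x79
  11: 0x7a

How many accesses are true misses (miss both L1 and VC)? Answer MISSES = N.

MISSES = 7

#0 0x6b→b26/s2 MISS; vc=[]
#1 0x6b→b26/s2 L1-HIT; vc=[]
#2 0x8a→b34/s2 MISS; vc=[26]
#3 0x3b→b14/s6 MISS; vc=[26]
#4 0x89→b34/s2 L1-HIT; vc=[26]
#5 0x68→b26/s2 VC-HIT; vc=[34]
#6 0xb9→b46/s6 MISS; vc=[34,14]
#7 0x7b→b30/s6 MISS; vc=[34,14,46]
#8 0x62→b24/s0 MISS; vc=[34,14,46]
#9 0xda→b54/s6 MISS; vc=[14,46,30]
#10 0x79→b30/s6 VC-HIT; vc=[14,46,54]
#11 0x7a→b30/s6 L1-HIT; vc=[14,46,54]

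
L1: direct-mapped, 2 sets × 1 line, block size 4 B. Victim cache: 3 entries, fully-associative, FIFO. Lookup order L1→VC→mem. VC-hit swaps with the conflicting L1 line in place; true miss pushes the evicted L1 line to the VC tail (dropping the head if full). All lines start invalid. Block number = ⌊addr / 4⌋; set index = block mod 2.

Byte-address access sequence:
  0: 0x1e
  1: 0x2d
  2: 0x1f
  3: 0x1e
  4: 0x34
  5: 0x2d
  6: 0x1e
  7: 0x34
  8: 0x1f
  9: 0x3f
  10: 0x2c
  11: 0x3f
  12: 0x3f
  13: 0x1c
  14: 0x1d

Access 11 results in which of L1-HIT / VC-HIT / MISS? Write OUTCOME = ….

#0 0x1e→b7/s1 MISS; vc=[]
#1 0x2d→b11/s1 MISS; vc=[7]
#2 0x1f→b7/s1 VC-HIT; vc=[11]
#3 0x1e→b7/s1 L1-HIT; vc=[11]
#4 0x34→b13/s1 MISS; vc=[11,7]
#5 0x2d→b11/s1 VC-HIT; vc=[13,7]
#6 0x1e→b7/s1 VC-HIT; vc=[13,11]
#7 0x34→b13/s1 VC-HIT; vc=[7,11]
#8 0x1f→b7/s1 VC-HIT; vc=[13,11]
#9 0x3f→b15/s1 MISS; vc=[13,11,7]
#10 0x2c→b11/s1 VC-HIT; vc=[13,15,7]
#11 0x3f→b15/s1 VC-HIT; vc=[13,11,7]
#12 0x3f→b15/s1 L1-HIT; vc=[13,11,7]
#13 0x1c→b7/s1 VC-HIT; vc=[13,11,15]
#14 0x1d→b7/s1 L1-HIT; vc=[13,11,15]

OUTCOME = VC-HIT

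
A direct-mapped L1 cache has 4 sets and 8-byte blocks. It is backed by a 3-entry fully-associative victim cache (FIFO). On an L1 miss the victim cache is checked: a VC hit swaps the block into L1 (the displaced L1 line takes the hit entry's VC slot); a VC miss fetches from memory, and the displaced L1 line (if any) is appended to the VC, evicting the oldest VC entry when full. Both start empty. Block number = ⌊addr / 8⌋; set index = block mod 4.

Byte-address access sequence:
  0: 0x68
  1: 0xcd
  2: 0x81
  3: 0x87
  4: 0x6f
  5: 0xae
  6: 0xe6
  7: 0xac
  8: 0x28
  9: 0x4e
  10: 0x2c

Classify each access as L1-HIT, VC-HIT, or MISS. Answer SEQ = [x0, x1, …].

0: 0x68 (blk 13, set 1) → MISS  vc=[]
1: 0xcd (blk 25, set 1) → MISS  vc=[13]
2: 0x81 (blk 16, set 0) → MISS  vc=[13]
3: 0x87 (blk 16, set 0) → L1-HIT  vc=[13]
4: 0x6f (blk 13, set 1) → VC-HIT  vc=[25]
5: 0xae (blk 21, set 1) → MISS  vc=[25, 13]
6: 0xe6 (blk 28, set 0) → MISS  vc=[25, 13, 16]
7: 0xac (blk 21, set 1) → L1-HIT  vc=[25, 13, 16]
8: 0x28 (blk 5, set 1) → MISS  vc=[13, 16, 21]
9: 0x4e (blk 9, set 1) → MISS  vc=[16, 21, 5]
10: 0x2c (blk 5, set 1) → VC-HIT  vc=[16, 21, 9]

SEQ = [MISS, MISS, MISS, L1-HIT, VC-HIT, MISS, MISS, L1-HIT, MISS, MISS, VC-HIT]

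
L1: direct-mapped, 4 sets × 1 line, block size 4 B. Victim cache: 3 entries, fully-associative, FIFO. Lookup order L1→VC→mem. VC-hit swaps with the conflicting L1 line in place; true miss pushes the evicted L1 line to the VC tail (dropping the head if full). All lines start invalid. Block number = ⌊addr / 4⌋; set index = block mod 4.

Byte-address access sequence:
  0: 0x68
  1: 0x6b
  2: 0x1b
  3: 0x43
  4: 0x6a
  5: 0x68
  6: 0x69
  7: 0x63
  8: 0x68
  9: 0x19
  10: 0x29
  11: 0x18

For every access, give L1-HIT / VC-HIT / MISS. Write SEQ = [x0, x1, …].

  [0] addr=0x68 blk=26 s=2: MISS | VC []
  [1] addr=0x6b blk=26 s=2: L1-HIT | VC []
  [2] addr=0x1b blk=6 s=2: MISS | VC [26]
  [3] addr=0x43 blk=16 s=0: MISS | VC [26]
  [4] addr=0x6a blk=26 s=2: VC-HIT | VC [6]
  [5] addr=0x68 blk=26 s=2: L1-HIT | VC [6]
  [6] addr=0x69 blk=26 s=2: L1-HIT | VC [6]
  [7] addr=0x63 blk=24 s=0: MISS | VC [6, 16]
  [8] addr=0x68 blk=26 s=2: L1-HIT | VC [6, 16]
  [9] addr=0x19 blk=6 s=2: VC-HIT | VC [26, 16]
  [10] addr=0x29 blk=10 s=2: MISS | VC [26, 16, 6]
  [11] addr=0x18 blk=6 s=2: VC-HIT | VC [26, 16, 10]

SEQ = [MISS, L1-HIT, MISS, MISS, VC-HIT, L1-HIT, L1-HIT, MISS, L1-HIT, VC-HIT, MISS, VC-HIT]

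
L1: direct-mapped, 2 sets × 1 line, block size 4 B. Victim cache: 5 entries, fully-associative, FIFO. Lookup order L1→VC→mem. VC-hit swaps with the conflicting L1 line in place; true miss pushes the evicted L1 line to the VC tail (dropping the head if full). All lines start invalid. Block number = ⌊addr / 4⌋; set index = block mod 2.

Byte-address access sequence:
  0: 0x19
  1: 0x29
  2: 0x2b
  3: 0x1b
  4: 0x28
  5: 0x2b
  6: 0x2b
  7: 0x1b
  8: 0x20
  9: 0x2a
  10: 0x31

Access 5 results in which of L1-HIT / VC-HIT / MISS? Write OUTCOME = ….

0: 0x19 (blk 6, set 0) → MISS  vc=[]
1: 0x29 (blk 10, set 0) → MISS  vc=[6]
2: 0x2b (blk 10, set 0) → L1-HIT  vc=[6]
3: 0x1b (blk 6, set 0) → VC-HIT  vc=[10]
4: 0x28 (blk 10, set 0) → VC-HIT  vc=[6]
5: 0x2b (blk 10, set 0) → L1-HIT  vc=[6]
6: 0x2b (blk 10, set 0) → L1-HIT  vc=[6]
7: 0x1b (blk 6, set 0) → VC-HIT  vc=[10]
8: 0x20 (blk 8, set 0) → MISS  vc=[10, 6]
9: 0x2a (blk 10, set 0) → VC-HIT  vc=[8, 6]
10: 0x31 (blk 12, set 0) → MISS  vc=[8, 6, 10]

OUTCOME = L1-HIT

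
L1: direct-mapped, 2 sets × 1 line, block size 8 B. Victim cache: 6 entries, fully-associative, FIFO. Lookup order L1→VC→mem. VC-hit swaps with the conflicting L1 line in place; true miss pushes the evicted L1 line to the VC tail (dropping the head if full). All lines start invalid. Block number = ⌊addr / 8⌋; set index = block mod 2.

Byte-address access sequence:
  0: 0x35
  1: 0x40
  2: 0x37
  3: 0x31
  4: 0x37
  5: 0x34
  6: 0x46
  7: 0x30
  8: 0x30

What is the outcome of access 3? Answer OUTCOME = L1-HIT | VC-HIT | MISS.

OUTCOME = L1-HIT

#0 0x35→b6/s0 MISS; vc=[]
#1 0x40→b8/s0 MISS; vc=[6]
#2 0x37→b6/s0 VC-HIT; vc=[8]
#3 0x31→b6/s0 L1-HIT; vc=[8]
#4 0x37→b6/s0 L1-HIT; vc=[8]
#5 0x34→b6/s0 L1-HIT; vc=[8]
#6 0x46→b8/s0 VC-HIT; vc=[6]
#7 0x30→b6/s0 VC-HIT; vc=[8]
#8 0x30→b6/s0 L1-HIT; vc=[8]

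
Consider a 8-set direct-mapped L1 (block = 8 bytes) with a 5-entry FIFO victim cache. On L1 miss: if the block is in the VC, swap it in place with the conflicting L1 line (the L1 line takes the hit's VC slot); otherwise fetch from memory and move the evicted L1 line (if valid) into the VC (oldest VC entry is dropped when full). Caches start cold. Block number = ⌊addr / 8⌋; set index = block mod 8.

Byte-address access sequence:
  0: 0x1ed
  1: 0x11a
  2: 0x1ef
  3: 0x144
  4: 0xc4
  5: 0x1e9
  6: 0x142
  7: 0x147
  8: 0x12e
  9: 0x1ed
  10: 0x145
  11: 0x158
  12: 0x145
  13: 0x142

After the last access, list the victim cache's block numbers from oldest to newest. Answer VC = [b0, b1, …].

VC = [24, 37, 35]

  [0] addr=0x1ed blk=61 s=5: MISS | VC []
  [1] addr=0x11a blk=35 s=3: MISS | VC []
  [2] addr=0x1ef blk=61 s=5: L1-HIT | VC []
  [3] addr=0x144 blk=40 s=0: MISS | VC []
  [4] addr=0xc4 blk=24 s=0: MISS | VC [40]
  [5] addr=0x1e9 blk=61 s=5: L1-HIT | VC [40]
  [6] addr=0x142 blk=40 s=0: VC-HIT | VC [24]
  [7] addr=0x147 blk=40 s=0: L1-HIT | VC [24]
  [8] addr=0x12e blk=37 s=5: MISS | VC [24, 61]
  [9] addr=0x1ed blk=61 s=5: VC-HIT | VC [24, 37]
  [10] addr=0x145 blk=40 s=0: L1-HIT | VC [24, 37]
  [11] addr=0x158 blk=43 s=3: MISS | VC [24, 37, 35]
  [12] addr=0x145 blk=40 s=0: L1-HIT | VC [24, 37, 35]
  [13] addr=0x142 blk=40 s=0: L1-HIT | VC [24, 37, 35]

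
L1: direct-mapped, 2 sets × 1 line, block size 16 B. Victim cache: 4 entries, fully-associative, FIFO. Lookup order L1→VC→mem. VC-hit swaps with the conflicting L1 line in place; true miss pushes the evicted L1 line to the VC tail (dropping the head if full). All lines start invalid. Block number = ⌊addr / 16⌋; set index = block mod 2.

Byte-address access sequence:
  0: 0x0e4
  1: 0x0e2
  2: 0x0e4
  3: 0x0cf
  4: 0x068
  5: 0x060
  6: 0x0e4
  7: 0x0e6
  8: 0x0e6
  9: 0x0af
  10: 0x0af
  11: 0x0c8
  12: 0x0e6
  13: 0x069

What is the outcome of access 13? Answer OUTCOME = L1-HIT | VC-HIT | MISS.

0: 0xe4 (blk 14, set 0) → MISS  vc=[]
1: 0xe2 (blk 14, set 0) → L1-HIT  vc=[]
2: 0xe4 (blk 14, set 0) → L1-HIT  vc=[]
3: 0xcf (blk 12, set 0) → MISS  vc=[14]
4: 0x68 (blk 6, set 0) → MISS  vc=[14, 12]
5: 0x60 (blk 6, set 0) → L1-HIT  vc=[14, 12]
6: 0xe4 (blk 14, set 0) → VC-HIT  vc=[6, 12]
7: 0xe6 (blk 14, set 0) → L1-HIT  vc=[6, 12]
8: 0xe6 (blk 14, set 0) → L1-HIT  vc=[6, 12]
9: 0xaf (blk 10, set 0) → MISS  vc=[6, 12, 14]
10: 0xaf (blk 10, set 0) → L1-HIT  vc=[6, 12, 14]
11: 0xc8 (blk 12, set 0) → VC-HIT  vc=[6, 10, 14]
12: 0xe6 (blk 14, set 0) → VC-HIT  vc=[6, 10, 12]
13: 0x69 (blk 6, set 0) → VC-HIT  vc=[14, 10, 12]

OUTCOME = VC-HIT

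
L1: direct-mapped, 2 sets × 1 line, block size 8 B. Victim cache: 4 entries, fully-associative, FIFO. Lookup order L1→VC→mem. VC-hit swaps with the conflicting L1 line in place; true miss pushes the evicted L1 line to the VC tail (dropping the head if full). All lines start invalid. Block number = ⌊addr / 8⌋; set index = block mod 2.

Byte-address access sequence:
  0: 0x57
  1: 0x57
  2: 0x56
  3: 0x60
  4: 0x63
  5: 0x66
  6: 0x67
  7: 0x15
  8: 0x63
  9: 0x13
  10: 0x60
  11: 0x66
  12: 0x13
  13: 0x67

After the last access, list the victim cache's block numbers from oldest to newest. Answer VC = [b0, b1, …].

VC = [10, 2]

#0 0x57→b10/s0 MISS; vc=[]
#1 0x57→b10/s0 L1-HIT; vc=[]
#2 0x56→b10/s0 L1-HIT; vc=[]
#3 0x60→b12/s0 MISS; vc=[10]
#4 0x63→b12/s0 L1-HIT; vc=[10]
#5 0x66→b12/s0 L1-HIT; vc=[10]
#6 0x67→b12/s0 L1-HIT; vc=[10]
#7 0x15→b2/s0 MISS; vc=[10,12]
#8 0x63→b12/s0 VC-HIT; vc=[10,2]
#9 0x13→b2/s0 VC-HIT; vc=[10,12]
#10 0x60→b12/s0 VC-HIT; vc=[10,2]
#11 0x66→b12/s0 L1-HIT; vc=[10,2]
#12 0x13→b2/s0 VC-HIT; vc=[10,12]
#13 0x67→b12/s0 VC-HIT; vc=[10,2]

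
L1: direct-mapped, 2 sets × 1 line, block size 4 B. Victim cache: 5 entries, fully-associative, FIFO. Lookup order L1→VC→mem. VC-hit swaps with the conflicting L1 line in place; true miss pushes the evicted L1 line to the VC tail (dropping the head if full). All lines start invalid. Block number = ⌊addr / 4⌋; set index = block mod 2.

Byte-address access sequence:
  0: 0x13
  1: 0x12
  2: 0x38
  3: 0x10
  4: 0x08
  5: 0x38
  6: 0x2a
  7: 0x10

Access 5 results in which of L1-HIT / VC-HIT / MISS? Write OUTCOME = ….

0: 0x13 (blk 4, set 0) → MISS  vc=[]
1: 0x12 (blk 4, set 0) → L1-HIT  vc=[]
2: 0x38 (blk 14, set 0) → MISS  vc=[4]
3: 0x10 (blk 4, set 0) → VC-HIT  vc=[14]
4: 0x8 (blk 2, set 0) → MISS  vc=[14, 4]
5: 0x38 (blk 14, set 0) → VC-HIT  vc=[2, 4]
6: 0x2a (blk 10, set 0) → MISS  vc=[2, 4, 14]
7: 0x10 (blk 4, set 0) → VC-HIT  vc=[2, 10, 14]

OUTCOME = VC-HIT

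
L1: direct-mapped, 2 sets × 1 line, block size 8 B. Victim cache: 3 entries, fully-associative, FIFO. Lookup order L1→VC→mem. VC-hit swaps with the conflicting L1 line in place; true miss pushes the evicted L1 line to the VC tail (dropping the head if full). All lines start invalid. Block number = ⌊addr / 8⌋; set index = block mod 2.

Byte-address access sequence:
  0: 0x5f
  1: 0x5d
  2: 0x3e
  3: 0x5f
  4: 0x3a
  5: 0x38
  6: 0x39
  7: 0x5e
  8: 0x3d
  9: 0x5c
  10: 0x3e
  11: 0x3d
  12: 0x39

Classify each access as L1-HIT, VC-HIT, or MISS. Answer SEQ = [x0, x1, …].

#0 0x5f→b11/s1 MISS; vc=[]
#1 0x5d→b11/s1 L1-HIT; vc=[]
#2 0x3e→b7/s1 MISS; vc=[11]
#3 0x5f→b11/s1 VC-HIT; vc=[7]
#4 0x3a→b7/s1 VC-HIT; vc=[11]
#5 0x38→b7/s1 L1-HIT; vc=[11]
#6 0x39→b7/s1 L1-HIT; vc=[11]
#7 0x5e→b11/s1 VC-HIT; vc=[7]
#8 0x3d→b7/s1 VC-HIT; vc=[11]
#9 0x5c→b11/s1 VC-HIT; vc=[7]
#10 0x3e→b7/s1 VC-HIT; vc=[11]
#11 0x3d→b7/s1 L1-HIT; vc=[11]
#12 0x39→b7/s1 L1-HIT; vc=[11]

SEQ = [MISS, L1-HIT, MISS, VC-HIT, VC-HIT, L1-HIT, L1-HIT, VC-HIT, VC-HIT, VC-HIT, VC-HIT, L1-HIT, L1-HIT]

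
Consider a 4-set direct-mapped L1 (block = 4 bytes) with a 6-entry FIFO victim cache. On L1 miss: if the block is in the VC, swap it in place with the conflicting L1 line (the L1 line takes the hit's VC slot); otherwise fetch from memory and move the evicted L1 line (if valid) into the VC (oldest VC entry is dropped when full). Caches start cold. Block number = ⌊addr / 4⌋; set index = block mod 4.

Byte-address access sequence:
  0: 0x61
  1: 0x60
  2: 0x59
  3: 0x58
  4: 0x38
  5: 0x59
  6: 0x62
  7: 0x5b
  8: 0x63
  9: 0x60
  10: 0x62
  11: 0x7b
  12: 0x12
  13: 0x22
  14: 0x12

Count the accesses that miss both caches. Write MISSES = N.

#0 0x61→b24/s0 MISS; vc=[]
#1 0x60→b24/s0 L1-HIT; vc=[]
#2 0x59→b22/s2 MISS; vc=[]
#3 0x58→b22/s2 L1-HIT; vc=[]
#4 0x38→b14/s2 MISS; vc=[22]
#5 0x59→b22/s2 VC-HIT; vc=[14]
#6 0x62→b24/s0 L1-HIT; vc=[14]
#7 0x5b→b22/s2 L1-HIT; vc=[14]
#8 0x63→b24/s0 L1-HIT; vc=[14]
#9 0x60→b24/s0 L1-HIT; vc=[14]
#10 0x62→b24/s0 L1-HIT; vc=[14]
#11 0x7b→b30/s2 MISS; vc=[14,22]
#12 0x12→b4/s0 MISS; vc=[14,22,24]
#13 0x22→b8/s0 MISS; vc=[14,22,24,4]
#14 0x12→b4/s0 VC-HIT; vc=[14,22,24,8]

MISSES = 6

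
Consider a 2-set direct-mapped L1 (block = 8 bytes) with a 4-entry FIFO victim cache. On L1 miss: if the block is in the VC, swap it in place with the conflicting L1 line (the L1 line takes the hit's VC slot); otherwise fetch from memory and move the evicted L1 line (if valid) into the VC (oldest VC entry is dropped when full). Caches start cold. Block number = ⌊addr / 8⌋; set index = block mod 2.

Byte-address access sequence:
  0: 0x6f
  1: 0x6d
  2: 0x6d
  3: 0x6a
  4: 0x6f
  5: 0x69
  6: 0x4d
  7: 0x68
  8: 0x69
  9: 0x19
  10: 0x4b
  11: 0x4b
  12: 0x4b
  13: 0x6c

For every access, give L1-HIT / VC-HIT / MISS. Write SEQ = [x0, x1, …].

SEQ = [MISS, L1-HIT, L1-HIT, L1-HIT, L1-HIT, L1-HIT, MISS, VC-HIT, L1-HIT, MISS, VC-HIT, L1-HIT, L1-HIT, VC-HIT]

#0 0x6f→b13/s1 MISS; vc=[]
#1 0x6d→b13/s1 L1-HIT; vc=[]
#2 0x6d→b13/s1 L1-HIT; vc=[]
#3 0x6a→b13/s1 L1-HIT; vc=[]
#4 0x6f→b13/s1 L1-HIT; vc=[]
#5 0x69→b13/s1 L1-HIT; vc=[]
#6 0x4d→b9/s1 MISS; vc=[13]
#7 0x68→b13/s1 VC-HIT; vc=[9]
#8 0x69→b13/s1 L1-HIT; vc=[9]
#9 0x19→b3/s1 MISS; vc=[9,13]
#10 0x4b→b9/s1 VC-HIT; vc=[3,13]
#11 0x4b→b9/s1 L1-HIT; vc=[3,13]
#12 0x4b→b9/s1 L1-HIT; vc=[3,13]
#13 0x6c→b13/s1 VC-HIT; vc=[3,9]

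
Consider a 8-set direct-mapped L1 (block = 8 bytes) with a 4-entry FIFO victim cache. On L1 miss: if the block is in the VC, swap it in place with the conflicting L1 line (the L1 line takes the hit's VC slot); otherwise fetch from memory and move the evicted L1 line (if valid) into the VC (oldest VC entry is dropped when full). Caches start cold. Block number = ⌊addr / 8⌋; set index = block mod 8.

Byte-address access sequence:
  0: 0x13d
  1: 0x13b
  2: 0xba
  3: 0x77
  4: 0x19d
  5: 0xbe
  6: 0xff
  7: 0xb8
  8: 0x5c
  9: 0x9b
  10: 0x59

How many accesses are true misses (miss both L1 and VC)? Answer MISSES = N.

0: 0x13d (blk 39, set 7) → MISS  vc=[]
1: 0x13b (blk 39, set 7) → L1-HIT  vc=[]
2: 0xba (blk 23, set 7) → MISS  vc=[39]
3: 0x77 (blk 14, set 6) → MISS  vc=[39]
4: 0x19d (blk 51, set 3) → MISS  vc=[39]
5: 0xbe (blk 23, set 7) → L1-HIT  vc=[39]
6: 0xff (blk 31, set 7) → MISS  vc=[39, 23]
7: 0xb8 (blk 23, set 7) → VC-HIT  vc=[39, 31]
8: 0x5c (blk 11, set 3) → MISS  vc=[39, 31, 51]
9: 0x9b (blk 19, set 3) → MISS  vc=[39, 31, 51, 11]
10: 0x59 (blk 11, set 3) → VC-HIT  vc=[39, 31, 51, 19]

MISSES = 7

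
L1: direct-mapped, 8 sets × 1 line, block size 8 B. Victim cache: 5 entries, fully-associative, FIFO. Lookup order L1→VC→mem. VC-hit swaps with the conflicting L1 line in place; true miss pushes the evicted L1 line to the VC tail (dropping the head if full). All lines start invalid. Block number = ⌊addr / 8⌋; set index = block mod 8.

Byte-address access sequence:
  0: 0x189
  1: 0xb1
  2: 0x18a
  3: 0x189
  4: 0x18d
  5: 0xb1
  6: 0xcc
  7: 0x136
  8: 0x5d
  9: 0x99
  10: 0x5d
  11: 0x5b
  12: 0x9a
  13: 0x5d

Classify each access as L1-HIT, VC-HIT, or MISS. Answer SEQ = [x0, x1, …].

SEQ = [MISS, MISS, L1-HIT, L1-HIT, L1-HIT, L1-HIT, MISS, MISS, MISS, MISS, VC-HIT, L1-HIT, VC-HIT, VC-HIT]

0: 0x189 (blk 49, set 1) → MISS  vc=[]
1: 0xb1 (blk 22, set 6) → MISS  vc=[]
2: 0x18a (blk 49, set 1) → L1-HIT  vc=[]
3: 0x189 (blk 49, set 1) → L1-HIT  vc=[]
4: 0x18d (blk 49, set 1) → L1-HIT  vc=[]
5: 0xb1 (blk 22, set 6) → L1-HIT  vc=[]
6: 0xcc (blk 25, set 1) → MISS  vc=[49]
7: 0x136 (blk 38, set 6) → MISS  vc=[49, 22]
8: 0x5d (blk 11, set 3) → MISS  vc=[49, 22]
9: 0x99 (blk 19, set 3) → MISS  vc=[49, 22, 11]
10: 0x5d (blk 11, set 3) → VC-HIT  vc=[49, 22, 19]
11: 0x5b (blk 11, set 3) → L1-HIT  vc=[49, 22, 19]
12: 0x9a (blk 19, set 3) → VC-HIT  vc=[49, 22, 11]
13: 0x5d (blk 11, set 3) → VC-HIT  vc=[49, 22, 19]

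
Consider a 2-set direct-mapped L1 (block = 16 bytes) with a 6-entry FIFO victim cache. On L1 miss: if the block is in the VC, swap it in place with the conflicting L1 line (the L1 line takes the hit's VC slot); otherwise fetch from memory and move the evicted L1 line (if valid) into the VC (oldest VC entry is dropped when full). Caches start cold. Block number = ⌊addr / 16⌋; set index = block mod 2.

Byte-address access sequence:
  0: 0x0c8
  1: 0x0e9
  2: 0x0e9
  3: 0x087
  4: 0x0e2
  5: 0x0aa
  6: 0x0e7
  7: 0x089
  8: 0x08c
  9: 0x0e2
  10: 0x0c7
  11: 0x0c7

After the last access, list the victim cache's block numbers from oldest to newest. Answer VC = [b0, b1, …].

VC = [14, 8, 10]

0: 0xc8 (blk 12, set 0) → MISS  vc=[]
1: 0xe9 (blk 14, set 0) → MISS  vc=[12]
2: 0xe9 (blk 14, set 0) → L1-HIT  vc=[12]
3: 0x87 (blk 8, set 0) → MISS  vc=[12, 14]
4: 0xe2 (blk 14, set 0) → VC-HIT  vc=[12, 8]
5: 0xaa (blk 10, set 0) → MISS  vc=[12, 8, 14]
6: 0xe7 (blk 14, set 0) → VC-HIT  vc=[12, 8, 10]
7: 0x89 (blk 8, set 0) → VC-HIT  vc=[12, 14, 10]
8: 0x8c (blk 8, set 0) → L1-HIT  vc=[12, 14, 10]
9: 0xe2 (blk 14, set 0) → VC-HIT  vc=[12, 8, 10]
10: 0xc7 (blk 12, set 0) → VC-HIT  vc=[14, 8, 10]
11: 0xc7 (blk 12, set 0) → L1-HIT  vc=[14, 8, 10]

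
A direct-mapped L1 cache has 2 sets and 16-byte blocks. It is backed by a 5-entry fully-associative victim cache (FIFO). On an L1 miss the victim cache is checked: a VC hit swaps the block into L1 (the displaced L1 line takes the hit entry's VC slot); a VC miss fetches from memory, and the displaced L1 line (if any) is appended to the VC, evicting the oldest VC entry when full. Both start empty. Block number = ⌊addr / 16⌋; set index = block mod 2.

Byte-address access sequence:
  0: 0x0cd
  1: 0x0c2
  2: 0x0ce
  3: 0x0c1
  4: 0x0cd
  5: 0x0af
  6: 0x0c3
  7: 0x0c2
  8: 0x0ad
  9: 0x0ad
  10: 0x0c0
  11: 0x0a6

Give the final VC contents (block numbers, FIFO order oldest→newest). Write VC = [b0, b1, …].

VC = [12]

  [0] addr=0xcd blk=12 s=0: MISS | VC []
  [1] addr=0xc2 blk=12 s=0: L1-HIT | VC []
  [2] addr=0xce blk=12 s=0: L1-HIT | VC []
  [3] addr=0xc1 blk=12 s=0: L1-HIT | VC []
  [4] addr=0xcd blk=12 s=0: L1-HIT | VC []
  [5] addr=0xaf blk=10 s=0: MISS | VC [12]
  [6] addr=0xc3 blk=12 s=0: VC-HIT | VC [10]
  [7] addr=0xc2 blk=12 s=0: L1-HIT | VC [10]
  [8] addr=0xad blk=10 s=0: VC-HIT | VC [12]
  [9] addr=0xad blk=10 s=0: L1-HIT | VC [12]
  [10] addr=0xc0 blk=12 s=0: VC-HIT | VC [10]
  [11] addr=0xa6 blk=10 s=0: VC-HIT | VC [12]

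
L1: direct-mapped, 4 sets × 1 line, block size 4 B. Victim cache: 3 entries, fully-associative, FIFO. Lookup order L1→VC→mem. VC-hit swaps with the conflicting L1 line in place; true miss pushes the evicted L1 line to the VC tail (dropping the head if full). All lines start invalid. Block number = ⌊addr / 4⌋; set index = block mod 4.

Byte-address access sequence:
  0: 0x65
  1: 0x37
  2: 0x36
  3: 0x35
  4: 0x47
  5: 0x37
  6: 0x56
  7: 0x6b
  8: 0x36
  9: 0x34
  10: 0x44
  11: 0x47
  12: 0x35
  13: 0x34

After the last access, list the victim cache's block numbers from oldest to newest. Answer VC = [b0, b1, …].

VC = [25, 17, 21]

0: 0x65 (blk 25, set 1) → MISS  vc=[]
1: 0x37 (blk 13, set 1) → MISS  vc=[25]
2: 0x36 (blk 13, set 1) → L1-HIT  vc=[25]
3: 0x35 (blk 13, set 1) → L1-HIT  vc=[25]
4: 0x47 (blk 17, set 1) → MISS  vc=[25, 13]
5: 0x37 (blk 13, set 1) → VC-HIT  vc=[25, 17]
6: 0x56 (blk 21, set 1) → MISS  vc=[25, 17, 13]
7: 0x6b (blk 26, set 2) → MISS  vc=[25, 17, 13]
8: 0x36 (blk 13, set 1) → VC-HIT  vc=[25, 17, 21]
9: 0x34 (blk 13, set 1) → L1-HIT  vc=[25, 17, 21]
10: 0x44 (blk 17, set 1) → VC-HIT  vc=[25, 13, 21]
11: 0x47 (blk 17, set 1) → L1-HIT  vc=[25, 13, 21]
12: 0x35 (blk 13, set 1) → VC-HIT  vc=[25, 17, 21]
13: 0x34 (blk 13, set 1) → L1-HIT  vc=[25, 17, 21]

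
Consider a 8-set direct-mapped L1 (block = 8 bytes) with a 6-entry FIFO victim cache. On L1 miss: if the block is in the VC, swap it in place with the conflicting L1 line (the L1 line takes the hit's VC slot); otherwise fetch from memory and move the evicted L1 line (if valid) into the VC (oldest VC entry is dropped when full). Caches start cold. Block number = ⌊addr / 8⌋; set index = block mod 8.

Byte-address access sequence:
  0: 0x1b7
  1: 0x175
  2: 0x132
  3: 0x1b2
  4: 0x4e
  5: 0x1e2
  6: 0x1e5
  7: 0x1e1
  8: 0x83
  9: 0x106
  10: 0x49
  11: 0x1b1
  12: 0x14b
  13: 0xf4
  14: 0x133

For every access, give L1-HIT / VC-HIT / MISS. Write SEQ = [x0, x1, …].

SEQ = [MISS, MISS, MISS, VC-HIT, MISS, MISS, L1-HIT, L1-HIT, MISS, MISS, L1-HIT, L1-HIT, MISS, MISS, VC-HIT]

  [0] addr=0x1b7 blk=54 s=6: MISS | VC []
  [1] addr=0x175 blk=46 s=6: MISS | VC [54]
  [2] addr=0x132 blk=38 s=6: MISS | VC [54, 46]
  [3] addr=0x1b2 blk=54 s=6: VC-HIT | VC [38, 46]
  [4] addr=0x4e blk=9 s=1: MISS | VC [38, 46]
  [5] addr=0x1e2 blk=60 s=4: MISS | VC [38, 46]
  [6] addr=0x1e5 blk=60 s=4: L1-HIT | VC [38, 46]
  [7] addr=0x1e1 blk=60 s=4: L1-HIT | VC [38, 46]
  [8] addr=0x83 blk=16 s=0: MISS | VC [38, 46]
  [9] addr=0x106 blk=32 s=0: MISS | VC [38, 46, 16]
  [10] addr=0x49 blk=9 s=1: L1-HIT | VC [38, 46, 16]
  [11] addr=0x1b1 blk=54 s=6: L1-HIT | VC [38, 46, 16]
  [12] addr=0x14b blk=41 s=1: MISS | VC [38, 46, 16, 9]
  [13] addr=0xf4 blk=30 s=6: MISS | VC [38, 46, 16, 9, 54]
  [14] addr=0x133 blk=38 s=6: VC-HIT | VC [30, 46, 16, 9, 54]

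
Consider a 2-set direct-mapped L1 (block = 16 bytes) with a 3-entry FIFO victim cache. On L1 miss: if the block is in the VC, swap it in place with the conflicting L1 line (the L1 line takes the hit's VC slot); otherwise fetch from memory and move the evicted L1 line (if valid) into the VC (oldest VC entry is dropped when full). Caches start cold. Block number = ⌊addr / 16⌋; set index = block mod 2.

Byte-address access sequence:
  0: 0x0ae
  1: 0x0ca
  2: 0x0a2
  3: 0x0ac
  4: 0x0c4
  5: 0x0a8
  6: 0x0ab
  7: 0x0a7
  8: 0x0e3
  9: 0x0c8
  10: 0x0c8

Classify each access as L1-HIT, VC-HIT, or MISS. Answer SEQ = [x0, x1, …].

0: 0xae (blk 10, set 0) → MISS  vc=[]
1: 0xca (blk 12, set 0) → MISS  vc=[10]
2: 0xa2 (blk 10, set 0) → VC-HIT  vc=[12]
3: 0xac (blk 10, set 0) → L1-HIT  vc=[12]
4: 0xc4 (blk 12, set 0) → VC-HIT  vc=[10]
5: 0xa8 (blk 10, set 0) → VC-HIT  vc=[12]
6: 0xab (blk 10, set 0) → L1-HIT  vc=[12]
7: 0xa7 (blk 10, set 0) → L1-HIT  vc=[12]
8: 0xe3 (blk 14, set 0) → MISS  vc=[12, 10]
9: 0xc8 (blk 12, set 0) → VC-HIT  vc=[14, 10]
10: 0xc8 (blk 12, set 0) → L1-HIT  vc=[14, 10]

SEQ = [MISS, MISS, VC-HIT, L1-HIT, VC-HIT, VC-HIT, L1-HIT, L1-HIT, MISS, VC-HIT, L1-HIT]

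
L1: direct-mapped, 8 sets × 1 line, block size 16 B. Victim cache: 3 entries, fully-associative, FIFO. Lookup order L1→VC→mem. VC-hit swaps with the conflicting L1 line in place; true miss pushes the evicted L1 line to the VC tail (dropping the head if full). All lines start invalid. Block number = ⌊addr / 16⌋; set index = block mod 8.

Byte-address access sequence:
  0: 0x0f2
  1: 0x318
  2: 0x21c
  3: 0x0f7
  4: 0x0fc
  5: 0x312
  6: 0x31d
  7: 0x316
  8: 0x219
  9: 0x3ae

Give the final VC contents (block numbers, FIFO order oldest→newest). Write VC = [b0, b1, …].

VC = [49]

#0 0xf2→b15/s7 MISS; vc=[]
#1 0x318→b49/s1 MISS; vc=[]
#2 0x21c→b33/s1 MISS; vc=[49]
#3 0xf7→b15/s7 L1-HIT; vc=[49]
#4 0xfc→b15/s7 L1-HIT; vc=[49]
#5 0x312→b49/s1 VC-HIT; vc=[33]
#6 0x31d→b49/s1 L1-HIT; vc=[33]
#7 0x316→b49/s1 L1-HIT; vc=[33]
#8 0x219→b33/s1 VC-HIT; vc=[49]
#9 0x3ae→b58/s2 MISS; vc=[49]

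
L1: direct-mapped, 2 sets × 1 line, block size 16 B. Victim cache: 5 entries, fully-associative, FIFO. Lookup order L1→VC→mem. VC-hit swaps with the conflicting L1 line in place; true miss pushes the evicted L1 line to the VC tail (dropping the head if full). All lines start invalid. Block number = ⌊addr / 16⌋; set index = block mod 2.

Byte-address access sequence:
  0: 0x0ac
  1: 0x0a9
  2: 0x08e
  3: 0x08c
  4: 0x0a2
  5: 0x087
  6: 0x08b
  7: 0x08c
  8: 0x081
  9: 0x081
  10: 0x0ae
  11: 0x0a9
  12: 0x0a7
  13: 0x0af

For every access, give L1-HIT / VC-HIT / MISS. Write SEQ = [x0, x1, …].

  [0] addr=0xac blk=10 s=0: MISS | VC []
  [1] addr=0xa9 blk=10 s=0: L1-HIT | VC []
  [2] addr=0x8e blk=8 s=0: MISS | VC [10]
  [3] addr=0x8c blk=8 s=0: L1-HIT | VC [10]
  [4] addr=0xa2 blk=10 s=0: VC-HIT | VC [8]
  [5] addr=0x87 blk=8 s=0: VC-HIT | VC [10]
  [6] addr=0x8b blk=8 s=0: L1-HIT | VC [10]
  [7] addr=0x8c blk=8 s=0: L1-HIT | VC [10]
  [8] addr=0x81 blk=8 s=0: L1-HIT | VC [10]
  [9] addr=0x81 blk=8 s=0: L1-HIT | VC [10]
  [10] addr=0xae blk=10 s=0: VC-HIT | VC [8]
  [11] addr=0xa9 blk=10 s=0: L1-HIT | VC [8]
  [12] addr=0xa7 blk=10 s=0: L1-HIT | VC [8]
  [13] addr=0xaf blk=10 s=0: L1-HIT | VC [8]

SEQ = [MISS, L1-HIT, MISS, L1-HIT, VC-HIT, VC-HIT, L1-HIT, L1-HIT, L1-HIT, L1-HIT, VC-HIT, L1-HIT, L1-HIT, L1-HIT]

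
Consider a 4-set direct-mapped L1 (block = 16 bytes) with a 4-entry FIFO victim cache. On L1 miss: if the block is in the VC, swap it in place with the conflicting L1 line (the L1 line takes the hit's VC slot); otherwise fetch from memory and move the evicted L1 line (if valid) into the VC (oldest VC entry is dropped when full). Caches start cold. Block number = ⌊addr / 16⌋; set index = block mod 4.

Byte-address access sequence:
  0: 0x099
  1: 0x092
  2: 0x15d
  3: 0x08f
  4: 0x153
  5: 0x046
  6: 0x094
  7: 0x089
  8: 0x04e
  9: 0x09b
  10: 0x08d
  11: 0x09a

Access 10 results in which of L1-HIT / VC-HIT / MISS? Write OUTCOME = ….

OUTCOME = VC-HIT

0: 0x99 (blk 9, set 1) → MISS  vc=[]
1: 0x92 (blk 9, set 1) → L1-HIT  vc=[]
2: 0x15d (blk 21, set 1) → MISS  vc=[9]
3: 0x8f (blk 8, set 0) → MISS  vc=[9]
4: 0x153 (blk 21, set 1) → L1-HIT  vc=[9]
5: 0x46 (blk 4, set 0) → MISS  vc=[9, 8]
6: 0x94 (blk 9, set 1) → VC-HIT  vc=[21, 8]
7: 0x89 (blk 8, set 0) → VC-HIT  vc=[21, 4]
8: 0x4e (blk 4, set 0) → VC-HIT  vc=[21, 8]
9: 0x9b (blk 9, set 1) → L1-HIT  vc=[21, 8]
10: 0x8d (blk 8, set 0) → VC-HIT  vc=[21, 4]
11: 0x9a (blk 9, set 1) → L1-HIT  vc=[21, 4]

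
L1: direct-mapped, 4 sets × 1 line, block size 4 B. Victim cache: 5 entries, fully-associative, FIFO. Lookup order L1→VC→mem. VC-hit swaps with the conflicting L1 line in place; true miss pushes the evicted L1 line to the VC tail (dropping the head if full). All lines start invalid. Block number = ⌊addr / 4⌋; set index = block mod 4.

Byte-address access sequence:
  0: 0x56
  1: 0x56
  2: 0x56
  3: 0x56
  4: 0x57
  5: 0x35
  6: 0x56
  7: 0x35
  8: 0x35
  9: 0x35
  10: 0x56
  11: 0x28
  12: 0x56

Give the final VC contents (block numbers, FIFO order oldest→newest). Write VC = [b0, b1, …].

VC = [13]

0: 0x56 (blk 21, set 1) → MISS  vc=[]
1: 0x56 (blk 21, set 1) → L1-HIT  vc=[]
2: 0x56 (blk 21, set 1) → L1-HIT  vc=[]
3: 0x56 (blk 21, set 1) → L1-HIT  vc=[]
4: 0x57 (blk 21, set 1) → L1-HIT  vc=[]
5: 0x35 (blk 13, set 1) → MISS  vc=[21]
6: 0x56 (blk 21, set 1) → VC-HIT  vc=[13]
7: 0x35 (blk 13, set 1) → VC-HIT  vc=[21]
8: 0x35 (blk 13, set 1) → L1-HIT  vc=[21]
9: 0x35 (blk 13, set 1) → L1-HIT  vc=[21]
10: 0x56 (blk 21, set 1) → VC-HIT  vc=[13]
11: 0x28 (blk 10, set 2) → MISS  vc=[13]
12: 0x56 (blk 21, set 1) → L1-HIT  vc=[13]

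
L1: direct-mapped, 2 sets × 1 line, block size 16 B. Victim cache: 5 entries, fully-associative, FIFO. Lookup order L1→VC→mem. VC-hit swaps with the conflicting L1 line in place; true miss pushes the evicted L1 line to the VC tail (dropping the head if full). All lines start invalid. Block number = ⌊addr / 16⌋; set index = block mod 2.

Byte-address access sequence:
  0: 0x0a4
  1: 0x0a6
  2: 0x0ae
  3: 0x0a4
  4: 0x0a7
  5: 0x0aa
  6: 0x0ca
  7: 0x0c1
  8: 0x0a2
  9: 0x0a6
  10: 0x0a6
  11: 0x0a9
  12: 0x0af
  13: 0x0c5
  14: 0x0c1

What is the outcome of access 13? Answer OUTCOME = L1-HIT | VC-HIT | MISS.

  [0] addr=0xa4 blk=10 s=0: MISS | VC []
  [1] addr=0xa6 blk=10 s=0: L1-HIT | VC []
  [2] addr=0xae blk=10 s=0: L1-HIT | VC []
  [3] addr=0xa4 blk=10 s=0: L1-HIT | VC []
  [4] addr=0xa7 blk=10 s=0: L1-HIT | VC []
  [5] addr=0xaa blk=10 s=0: L1-HIT | VC []
  [6] addr=0xca blk=12 s=0: MISS | VC [10]
  [7] addr=0xc1 blk=12 s=0: L1-HIT | VC [10]
  [8] addr=0xa2 blk=10 s=0: VC-HIT | VC [12]
  [9] addr=0xa6 blk=10 s=0: L1-HIT | VC [12]
  [10] addr=0xa6 blk=10 s=0: L1-HIT | VC [12]
  [11] addr=0xa9 blk=10 s=0: L1-HIT | VC [12]
  [12] addr=0xaf blk=10 s=0: L1-HIT | VC [12]
  [13] addr=0xc5 blk=12 s=0: VC-HIT | VC [10]
  [14] addr=0xc1 blk=12 s=0: L1-HIT | VC [10]

OUTCOME = VC-HIT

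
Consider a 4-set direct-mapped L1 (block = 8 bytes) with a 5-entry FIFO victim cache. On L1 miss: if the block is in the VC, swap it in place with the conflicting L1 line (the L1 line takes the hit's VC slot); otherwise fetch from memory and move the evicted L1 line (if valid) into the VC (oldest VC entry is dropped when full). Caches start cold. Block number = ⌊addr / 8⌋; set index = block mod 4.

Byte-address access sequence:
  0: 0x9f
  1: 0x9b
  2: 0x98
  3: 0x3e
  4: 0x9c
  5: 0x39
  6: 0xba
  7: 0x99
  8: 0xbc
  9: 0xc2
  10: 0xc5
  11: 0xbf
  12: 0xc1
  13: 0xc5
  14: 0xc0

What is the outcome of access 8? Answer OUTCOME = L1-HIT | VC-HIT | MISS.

OUTCOME = VC-HIT

  [0] addr=0x9f blk=19 s=3: MISS | VC []
  [1] addr=0x9b blk=19 s=3: L1-HIT | VC []
  [2] addr=0x98 blk=19 s=3: L1-HIT | VC []
  [3] addr=0x3e blk=7 s=3: MISS | VC [19]
  [4] addr=0x9c blk=19 s=3: VC-HIT | VC [7]
  [5] addr=0x39 blk=7 s=3: VC-HIT | VC [19]
  [6] addr=0xba blk=23 s=3: MISS | VC [19, 7]
  [7] addr=0x99 blk=19 s=3: VC-HIT | VC [23, 7]
  [8] addr=0xbc blk=23 s=3: VC-HIT | VC [19, 7]
  [9] addr=0xc2 blk=24 s=0: MISS | VC [19, 7]
  [10] addr=0xc5 blk=24 s=0: L1-HIT | VC [19, 7]
  [11] addr=0xbf blk=23 s=3: L1-HIT | VC [19, 7]
  [12] addr=0xc1 blk=24 s=0: L1-HIT | VC [19, 7]
  [13] addr=0xc5 blk=24 s=0: L1-HIT | VC [19, 7]
  [14] addr=0xc0 blk=24 s=0: L1-HIT | VC [19, 7]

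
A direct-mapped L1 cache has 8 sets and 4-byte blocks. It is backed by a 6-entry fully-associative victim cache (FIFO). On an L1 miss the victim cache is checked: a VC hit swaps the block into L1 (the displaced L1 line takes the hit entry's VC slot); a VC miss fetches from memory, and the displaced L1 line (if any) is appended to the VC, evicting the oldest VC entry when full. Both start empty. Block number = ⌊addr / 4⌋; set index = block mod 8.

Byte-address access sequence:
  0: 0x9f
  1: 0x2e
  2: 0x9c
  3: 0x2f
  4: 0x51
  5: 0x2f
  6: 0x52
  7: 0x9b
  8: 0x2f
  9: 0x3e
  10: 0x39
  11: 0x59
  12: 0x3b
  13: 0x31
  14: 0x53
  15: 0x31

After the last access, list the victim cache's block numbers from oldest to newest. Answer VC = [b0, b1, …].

0: 0x9f (blk 39, set 7) → MISS  vc=[]
1: 0x2e (blk 11, set 3) → MISS  vc=[]
2: 0x9c (blk 39, set 7) → L1-HIT  vc=[]
3: 0x2f (blk 11, set 3) → L1-HIT  vc=[]
4: 0x51 (blk 20, set 4) → MISS  vc=[]
5: 0x2f (blk 11, set 3) → L1-HIT  vc=[]
6: 0x52 (blk 20, set 4) → L1-HIT  vc=[]
7: 0x9b (blk 38, set 6) → MISS  vc=[]
8: 0x2f (blk 11, set 3) → L1-HIT  vc=[]
9: 0x3e (blk 15, set 7) → MISS  vc=[39]
10: 0x39 (blk 14, set 6) → MISS  vc=[39, 38]
11: 0x59 (blk 22, set 6) → MISS  vc=[39, 38, 14]
12: 0x3b (blk 14, set 6) → VC-HIT  vc=[39, 38, 22]
13: 0x31 (blk 12, set 4) → MISS  vc=[39, 38, 22, 20]
14: 0x53 (blk 20, set 4) → VC-HIT  vc=[39, 38, 22, 12]
15: 0x31 (blk 12, set 4) → VC-HIT  vc=[39, 38, 22, 20]

VC = [39, 38, 22, 20]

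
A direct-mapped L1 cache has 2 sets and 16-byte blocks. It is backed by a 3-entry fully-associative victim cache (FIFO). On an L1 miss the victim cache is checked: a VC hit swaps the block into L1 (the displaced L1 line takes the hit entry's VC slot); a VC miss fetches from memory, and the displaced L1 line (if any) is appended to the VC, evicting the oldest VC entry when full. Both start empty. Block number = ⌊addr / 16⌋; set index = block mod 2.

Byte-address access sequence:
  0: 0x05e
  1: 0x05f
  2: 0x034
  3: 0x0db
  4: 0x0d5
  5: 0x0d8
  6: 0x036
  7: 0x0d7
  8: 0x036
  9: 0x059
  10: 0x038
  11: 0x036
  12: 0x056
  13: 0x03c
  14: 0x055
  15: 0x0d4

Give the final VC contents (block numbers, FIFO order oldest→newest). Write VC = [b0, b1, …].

VC = [3, 5]

#0 0x5e→b5/s1 MISS; vc=[]
#1 0x5f→b5/s1 L1-HIT; vc=[]
#2 0x34→b3/s1 MISS; vc=[5]
#3 0xdb→b13/s1 MISS; vc=[5,3]
#4 0xd5→b13/s1 L1-HIT; vc=[5,3]
#5 0xd8→b13/s1 L1-HIT; vc=[5,3]
#6 0x36→b3/s1 VC-HIT; vc=[5,13]
#7 0xd7→b13/s1 VC-HIT; vc=[5,3]
#8 0x36→b3/s1 VC-HIT; vc=[5,13]
#9 0x59→b5/s1 VC-HIT; vc=[3,13]
#10 0x38→b3/s1 VC-HIT; vc=[5,13]
#11 0x36→b3/s1 L1-HIT; vc=[5,13]
#12 0x56→b5/s1 VC-HIT; vc=[3,13]
#13 0x3c→b3/s1 VC-HIT; vc=[5,13]
#14 0x55→b5/s1 VC-HIT; vc=[3,13]
#15 0xd4→b13/s1 VC-HIT; vc=[3,5]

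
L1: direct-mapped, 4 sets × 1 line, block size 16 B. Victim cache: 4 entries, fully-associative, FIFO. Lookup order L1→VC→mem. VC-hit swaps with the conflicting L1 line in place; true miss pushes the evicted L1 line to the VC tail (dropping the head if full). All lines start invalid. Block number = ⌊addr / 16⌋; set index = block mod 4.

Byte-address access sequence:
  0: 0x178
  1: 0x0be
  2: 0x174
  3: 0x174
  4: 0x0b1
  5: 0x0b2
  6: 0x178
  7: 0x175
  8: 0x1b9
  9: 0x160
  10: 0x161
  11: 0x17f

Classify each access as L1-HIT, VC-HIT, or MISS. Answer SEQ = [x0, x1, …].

SEQ = [MISS, MISS, VC-HIT, L1-HIT, VC-HIT, L1-HIT, VC-HIT, L1-HIT, MISS, MISS, L1-HIT, VC-HIT]

0: 0x178 (blk 23, set 3) → MISS  vc=[]
1: 0xbe (blk 11, set 3) → MISS  vc=[23]
2: 0x174 (blk 23, set 3) → VC-HIT  vc=[11]
3: 0x174 (blk 23, set 3) → L1-HIT  vc=[11]
4: 0xb1 (blk 11, set 3) → VC-HIT  vc=[23]
5: 0xb2 (blk 11, set 3) → L1-HIT  vc=[23]
6: 0x178 (blk 23, set 3) → VC-HIT  vc=[11]
7: 0x175 (blk 23, set 3) → L1-HIT  vc=[11]
8: 0x1b9 (blk 27, set 3) → MISS  vc=[11, 23]
9: 0x160 (blk 22, set 2) → MISS  vc=[11, 23]
10: 0x161 (blk 22, set 2) → L1-HIT  vc=[11, 23]
11: 0x17f (blk 23, set 3) → VC-HIT  vc=[11, 27]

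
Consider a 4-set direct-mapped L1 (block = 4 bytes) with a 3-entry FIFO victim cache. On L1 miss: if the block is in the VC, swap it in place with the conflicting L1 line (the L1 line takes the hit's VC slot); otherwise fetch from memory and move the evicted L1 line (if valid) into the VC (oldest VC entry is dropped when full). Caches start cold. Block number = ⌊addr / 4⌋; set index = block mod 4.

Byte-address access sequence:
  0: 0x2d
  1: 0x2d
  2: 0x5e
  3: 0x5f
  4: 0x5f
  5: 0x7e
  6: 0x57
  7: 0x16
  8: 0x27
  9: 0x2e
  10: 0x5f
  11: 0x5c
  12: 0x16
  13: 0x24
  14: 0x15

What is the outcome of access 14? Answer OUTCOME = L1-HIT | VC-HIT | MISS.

0: 0x2d (blk 11, set 3) → MISS  vc=[]
1: 0x2d (blk 11, set 3) → L1-HIT  vc=[]
2: 0x5e (blk 23, set 3) → MISS  vc=[11]
3: 0x5f (blk 23, set 3) → L1-HIT  vc=[11]
4: 0x5f (blk 23, set 3) → L1-HIT  vc=[11]
5: 0x7e (blk 31, set 3) → MISS  vc=[11, 23]
6: 0x57 (blk 21, set 1) → MISS  vc=[11, 23]
7: 0x16 (blk 5, set 1) → MISS  vc=[11, 23, 21]
8: 0x27 (blk 9, set 1) → MISS  vc=[23, 21, 5]
9: 0x2e (blk 11, set 3) → MISS  vc=[21, 5, 31]
10: 0x5f (blk 23, set 3) → MISS  vc=[5, 31, 11]
11: 0x5c (blk 23, set 3) → L1-HIT  vc=[5, 31, 11]
12: 0x16 (blk 5, set 1) → VC-HIT  vc=[9, 31, 11]
13: 0x24 (blk 9, set 1) → VC-HIT  vc=[5, 31, 11]
14: 0x15 (blk 5, set 1) → VC-HIT  vc=[9, 31, 11]

OUTCOME = VC-HIT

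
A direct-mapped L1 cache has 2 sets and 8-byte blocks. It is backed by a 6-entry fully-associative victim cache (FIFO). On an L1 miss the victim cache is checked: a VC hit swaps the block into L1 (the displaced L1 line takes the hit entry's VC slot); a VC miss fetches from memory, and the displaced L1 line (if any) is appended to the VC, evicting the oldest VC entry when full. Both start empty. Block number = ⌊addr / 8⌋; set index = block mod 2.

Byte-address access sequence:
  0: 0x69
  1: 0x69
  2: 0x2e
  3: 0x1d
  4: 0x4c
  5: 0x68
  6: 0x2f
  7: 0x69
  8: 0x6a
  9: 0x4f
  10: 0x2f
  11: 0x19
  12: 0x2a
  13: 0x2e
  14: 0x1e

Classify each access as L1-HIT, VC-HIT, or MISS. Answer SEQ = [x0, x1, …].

SEQ = [MISS, L1-HIT, MISS, MISS, MISS, VC-HIT, VC-HIT, VC-HIT, L1-HIT, VC-HIT, VC-HIT, VC-HIT, VC-HIT, L1-HIT, VC-HIT]

#0 0x69→b13/s1 MISS; vc=[]
#1 0x69→b13/s1 L1-HIT; vc=[]
#2 0x2e→b5/s1 MISS; vc=[13]
#3 0x1d→b3/s1 MISS; vc=[13,5]
#4 0x4c→b9/s1 MISS; vc=[13,5,3]
#5 0x68→b13/s1 VC-HIT; vc=[9,5,3]
#6 0x2f→b5/s1 VC-HIT; vc=[9,13,3]
#7 0x69→b13/s1 VC-HIT; vc=[9,5,3]
#8 0x6a→b13/s1 L1-HIT; vc=[9,5,3]
#9 0x4f→b9/s1 VC-HIT; vc=[13,5,3]
#10 0x2f→b5/s1 VC-HIT; vc=[13,9,3]
#11 0x19→b3/s1 VC-HIT; vc=[13,9,5]
#12 0x2a→b5/s1 VC-HIT; vc=[13,9,3]
#13 0x2e→b5/s1 L1-HIT; vc=[13,9,3]
#14 0x1e→b3/s1 VC-HIT; vc=[13,9,5]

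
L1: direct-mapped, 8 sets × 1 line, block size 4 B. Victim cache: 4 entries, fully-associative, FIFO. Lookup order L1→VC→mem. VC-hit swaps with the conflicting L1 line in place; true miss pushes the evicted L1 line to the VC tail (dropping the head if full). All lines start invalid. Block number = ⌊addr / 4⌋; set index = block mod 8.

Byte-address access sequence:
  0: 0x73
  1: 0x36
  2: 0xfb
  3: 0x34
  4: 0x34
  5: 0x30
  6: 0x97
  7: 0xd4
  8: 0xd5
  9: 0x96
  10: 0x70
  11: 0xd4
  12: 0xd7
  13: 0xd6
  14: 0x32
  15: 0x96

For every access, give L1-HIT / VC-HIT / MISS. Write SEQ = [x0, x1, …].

SEQ = [MISS, MISS, MISS, L1-HIT, L1-HIT, MISS, MISS, MISS, L1-HIT, VC-HIT, VC-HIT, VC-HIT, L1-HIT, L1-HIT, VC-HIT, VC-HIT]

  [0] addr=0x73 blk=28 s=4: MISS | VC []
  [1] addr=0x36 blk=13 s=5: MISS | VC []
  [2] addr=0xfb blk=62 s=6: MISS | VC []
  [3] addr=0x34 blk=13 s=5: L1-HIT | VC []
  [4] addr=0x34 blk=13 s=5: L1-HIT | VC []
  [5] addr=0x30 blk=12 s=4: MISS | VC [28]
  [6] addr=0x97 blk=37 s=5: MISS | VC [28, 13]
  [7] addr=0xd4 blk=53 s=5: MISS | VC [28, 13, 37]
  [8] addr=0xd5 blk=53 s=5: L1-HIT | VC [28, 13, 37]
  [9] addr=0x96 blk=37 s=5: VC-HIT | VC [28, 13, 53]
  [10] addr=0x70 blk=28 s=4: VC-HIT | VC [12, 13, 53]
  [11] addr=0xd4 blk=53 s=5: VC-HIT | VC [12, 13, 37]
  [12] addr=0xd7 blk=53 s=5: L1-HIT | VC [12, 13, 37]
  [13] addr=0xd6 blk=53 s=5: L1-HIT | VC [12, 13, 37]
  [14] addr=0x32 blk=12 s=4: VC-HIT | VC [28, 13, 37]
  [15] addr=0x96 blk=37 s=5: VC-HIT | VC [28, 13, 53]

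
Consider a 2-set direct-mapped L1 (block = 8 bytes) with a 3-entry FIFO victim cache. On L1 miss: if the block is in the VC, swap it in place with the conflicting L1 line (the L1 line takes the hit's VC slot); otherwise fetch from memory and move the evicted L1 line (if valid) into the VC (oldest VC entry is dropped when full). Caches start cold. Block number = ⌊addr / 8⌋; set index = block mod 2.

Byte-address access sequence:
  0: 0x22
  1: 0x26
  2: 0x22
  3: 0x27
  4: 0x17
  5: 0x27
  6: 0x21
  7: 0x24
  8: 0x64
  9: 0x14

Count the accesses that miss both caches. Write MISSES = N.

0: 0x22 (blk 4, set 0) → MISS  vc=[]
1: 0x26 (blk 4, set 0) → L1-HIT  vc=[]
2: 0x22 (blk 4, set 0) → L1-HIT  vc=[]
3: 0x27 (blk 4, set 0) → L1-HIT  vc=[]
4: 0x17 (blk 2, set 0) → MISS  vc=[4]
5: 0x27 (blk 4, set 0) → VC-HIT  vc=[2]
6: 0x21 (blk 4, set 0) → L1-HIT  vc=[2]
7: 0x24 (blk 4, set 0) → L1-HIT  vc=[2]
8: 0x64 (blk 12, set 0) → MISS  vc=[2, 4]
9: 0x14 (blk 2, set 0) → VC-HIT  vc=[12, 4]

MISSES = 3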